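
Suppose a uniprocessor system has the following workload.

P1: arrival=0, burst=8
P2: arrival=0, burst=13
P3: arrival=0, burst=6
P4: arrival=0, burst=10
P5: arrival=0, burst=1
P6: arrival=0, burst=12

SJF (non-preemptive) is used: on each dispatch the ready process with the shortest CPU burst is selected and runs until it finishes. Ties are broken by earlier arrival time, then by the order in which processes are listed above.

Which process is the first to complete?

Schedule: | P5 0-1 | P3 1-7 | P1 7-15 | P4 15-25 | P6 25-37 | P2 37-50 |
Completion: P1=15  P2=50  P3=7  P4=25  P5=1  P6=37
Finish order: P5 → P3 → P1 → P4 → P6 → P2

P5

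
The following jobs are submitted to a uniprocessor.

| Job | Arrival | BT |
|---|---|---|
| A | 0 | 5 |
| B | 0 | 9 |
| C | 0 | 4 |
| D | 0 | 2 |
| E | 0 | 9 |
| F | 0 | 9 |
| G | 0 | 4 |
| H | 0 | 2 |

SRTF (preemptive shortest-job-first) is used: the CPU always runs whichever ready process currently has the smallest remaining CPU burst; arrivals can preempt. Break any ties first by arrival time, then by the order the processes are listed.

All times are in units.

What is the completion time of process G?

12

Timeline: | D 0-2 | H 2-4 | C 4-8 | G 8-12 | A 12-17 | B 17-26 | E 26-35 | F 35-44 |
Completion: A=17  B=26  C=8  D=2  E=35  F=44  G=12  H=4
Turnaround (C−A): A=17  B=26  C=8  D=2  E=35  F=44  G=12  H=4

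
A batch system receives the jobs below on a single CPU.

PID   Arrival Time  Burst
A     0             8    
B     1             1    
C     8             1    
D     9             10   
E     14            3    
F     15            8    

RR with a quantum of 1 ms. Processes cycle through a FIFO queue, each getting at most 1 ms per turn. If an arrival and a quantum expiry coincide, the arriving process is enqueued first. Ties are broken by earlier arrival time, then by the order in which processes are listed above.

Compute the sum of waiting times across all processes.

Schedule: | A 0-1 | B 1-2 | A 2-8 | C 8-9 | A 9-10 | D 10-14 | E 14-15 | D 15-16 | F 16-17 | E 17-18 | D 18-19 | F 19-20 | E 20-21 | D 21-22 | F 22-23 | D 23-24 | F 24-25 | D 25-26 | F 26-27 | D 27-28 | F 28-31 |
Completion: A=10  B=2  C=9  D=28  E=21  F=31
Waiting = turnaround − burst: A=2, B=0, C=0, D=9, E=4, F=8
Total waiting = 2 + 0 + 0 + 9 + 4 + 8 = 23

23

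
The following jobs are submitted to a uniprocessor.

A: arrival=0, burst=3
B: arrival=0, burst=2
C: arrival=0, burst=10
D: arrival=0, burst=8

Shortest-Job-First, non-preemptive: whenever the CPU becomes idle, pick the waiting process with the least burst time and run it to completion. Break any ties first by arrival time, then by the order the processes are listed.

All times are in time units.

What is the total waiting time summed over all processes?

Timeline: | B 0-2 | A 2-5 | D 5-13 | C 13-23 |
Completion: A=5  B=2  C=23  D=13
Turnaround (C−A): A=5  B=2  C=23  D=13
Waiting = turnaround − burst: A=2, B=0, C=13, D=5
Total waiting = 2 + 0 + 13 + 5 = 20

20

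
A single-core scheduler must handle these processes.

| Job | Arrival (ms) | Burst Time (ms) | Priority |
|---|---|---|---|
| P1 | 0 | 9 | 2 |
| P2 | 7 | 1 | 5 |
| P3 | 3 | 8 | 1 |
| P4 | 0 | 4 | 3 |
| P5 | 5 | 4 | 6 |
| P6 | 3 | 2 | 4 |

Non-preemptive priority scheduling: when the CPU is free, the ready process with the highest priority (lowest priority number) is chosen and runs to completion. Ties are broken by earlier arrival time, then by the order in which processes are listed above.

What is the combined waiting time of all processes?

Schedule: | P1 0-9 | P3 9-17 | P4 17-21 | P6 21-23 | P2 23-24 | P5 24-28 |
Completion: P1=9  P2=24  P3=17  P4=21  P5=28  P6=23
Turnaround (C−A): P1=9  P2=17  P3=14  P4=21  P5=23  P6=20
Waiting = turnaround − burst: P1=0, P2=16, P3=6, P4=17, P5=19, P6=18
Total waiting = 0 + 16 + 6 + 17 + 19 + 18 = 76

76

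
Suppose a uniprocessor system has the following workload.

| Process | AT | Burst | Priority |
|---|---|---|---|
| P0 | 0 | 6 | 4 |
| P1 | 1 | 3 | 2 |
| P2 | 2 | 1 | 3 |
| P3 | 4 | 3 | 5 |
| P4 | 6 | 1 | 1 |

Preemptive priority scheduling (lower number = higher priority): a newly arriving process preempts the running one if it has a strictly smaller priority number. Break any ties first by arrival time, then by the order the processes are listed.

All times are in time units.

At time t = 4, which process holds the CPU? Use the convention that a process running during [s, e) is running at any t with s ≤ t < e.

P2

Gantt: | P0 0-1 | P1 1-4 | P2 4-5 | P0 5-6 | P4 6-7 | P0 7-11 | P3 11-14 |
Completion: P0=11  P1=4  P2=5  P3=14  P4=7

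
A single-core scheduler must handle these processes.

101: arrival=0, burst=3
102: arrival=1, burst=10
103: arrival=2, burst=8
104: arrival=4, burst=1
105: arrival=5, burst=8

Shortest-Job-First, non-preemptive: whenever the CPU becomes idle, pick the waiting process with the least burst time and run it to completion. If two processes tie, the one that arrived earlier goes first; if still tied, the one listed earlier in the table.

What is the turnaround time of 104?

8

Timeline: | 101 0-3 | 103 3-11 | 104 11-12 | 105 12-20 | 102 20-30 |
Completion: 101=3  102=30  103=11  104=12  105=20
Turnaround (C−A): 101=3  102=29  103=9  104=8  105=15
Turnaround(104) = completion − arrival = 12 − 4 = 8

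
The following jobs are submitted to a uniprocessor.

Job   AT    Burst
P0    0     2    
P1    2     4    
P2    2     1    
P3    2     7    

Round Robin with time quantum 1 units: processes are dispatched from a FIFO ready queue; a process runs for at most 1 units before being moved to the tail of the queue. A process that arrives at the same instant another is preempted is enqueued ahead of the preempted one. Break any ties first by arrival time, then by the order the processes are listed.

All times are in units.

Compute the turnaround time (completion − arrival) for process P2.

2

Timeline: | P0 0-2 | P1 2-3 | P2 3-4 | P3 4-5 | P1 5-6 | P3 6-7 | P1 7-8 | P3 8-9 | P1 9-10 | P3 10-14 |
Completion: P0=2  P1=10  P2=4  P3=14
Turnaround(P2) = completion − arrival = 4 − 2 = 2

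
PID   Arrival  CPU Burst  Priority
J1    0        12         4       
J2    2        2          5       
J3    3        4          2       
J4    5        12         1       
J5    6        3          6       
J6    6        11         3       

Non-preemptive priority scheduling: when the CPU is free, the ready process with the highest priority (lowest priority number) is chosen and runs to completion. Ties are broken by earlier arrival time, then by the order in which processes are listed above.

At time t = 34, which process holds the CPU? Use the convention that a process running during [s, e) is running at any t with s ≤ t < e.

Timeline: | J1 0-12 | J4 12-24 | J3 24-28 | J6 28-39 | J2 39-41 | J5 41-44 |
Completion: J1=12  J2=41  J3=28  J4=24  J5=44  J6=39

J6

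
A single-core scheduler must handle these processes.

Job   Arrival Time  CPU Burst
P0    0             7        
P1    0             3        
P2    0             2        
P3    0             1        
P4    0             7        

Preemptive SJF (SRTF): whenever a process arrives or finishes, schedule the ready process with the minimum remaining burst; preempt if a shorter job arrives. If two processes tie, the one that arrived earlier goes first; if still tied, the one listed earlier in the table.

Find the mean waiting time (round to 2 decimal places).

Gantt: | P3 0-1 | P2 1-3 | P1 3-6 | P0 6-13 | P4 13-20 |
Completion: P0=13  P1=6  P2=3  P3=1  P4=20
Waiting times: P0=6, P1=3, P2=1, P3=0, P4=13
Average waiting = (6+3+1+0+13) / 5 = 23/5 = 4.60

4.60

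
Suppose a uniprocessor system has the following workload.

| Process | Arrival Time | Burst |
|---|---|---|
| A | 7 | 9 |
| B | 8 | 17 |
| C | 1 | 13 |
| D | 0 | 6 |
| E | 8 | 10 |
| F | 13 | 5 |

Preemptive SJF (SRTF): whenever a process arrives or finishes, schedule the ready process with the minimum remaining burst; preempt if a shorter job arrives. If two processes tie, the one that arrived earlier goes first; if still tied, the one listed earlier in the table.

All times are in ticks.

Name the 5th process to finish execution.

Schedule: | D 0-6 | C 6-7 | A 7-16 | F 16-21 | E 21-31 | C 31-43 | B 43-60 |
Completion: A=16  B=60  C=43  D=6  E=31  F=21
Finish order: D → A → F → E → C → B

C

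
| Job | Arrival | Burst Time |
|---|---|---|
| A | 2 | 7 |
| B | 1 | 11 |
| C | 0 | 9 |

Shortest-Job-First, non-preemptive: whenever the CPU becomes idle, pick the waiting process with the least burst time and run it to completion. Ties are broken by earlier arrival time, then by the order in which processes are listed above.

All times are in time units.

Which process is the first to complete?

C

Timeline: | C 0-9 | A 9-16 | B 16-27 |
Completion: A=16  B=27  C=9
Turnaround (C−A): A=14  B=26  C=9
Finish order: C → A → B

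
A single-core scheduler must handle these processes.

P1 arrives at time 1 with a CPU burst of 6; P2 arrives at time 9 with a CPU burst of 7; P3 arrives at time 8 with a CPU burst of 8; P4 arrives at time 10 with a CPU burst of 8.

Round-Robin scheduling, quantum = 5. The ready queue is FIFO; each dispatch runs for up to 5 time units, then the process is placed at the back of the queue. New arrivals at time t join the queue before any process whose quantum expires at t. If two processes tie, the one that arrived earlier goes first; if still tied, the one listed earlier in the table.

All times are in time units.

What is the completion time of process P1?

Timeline: | idle 0-1 | P1 1-7 | idle 7-8 | P3 8-13 | P2 13-18 | P4 18-23 | P3 23-26 | P2 26-28 | P4 28-31 |
Completion: P1=7  P2=28  P3=26  P4=31
Turnaround (C−A): P1=6  P2=19  P3=18  P4=21

7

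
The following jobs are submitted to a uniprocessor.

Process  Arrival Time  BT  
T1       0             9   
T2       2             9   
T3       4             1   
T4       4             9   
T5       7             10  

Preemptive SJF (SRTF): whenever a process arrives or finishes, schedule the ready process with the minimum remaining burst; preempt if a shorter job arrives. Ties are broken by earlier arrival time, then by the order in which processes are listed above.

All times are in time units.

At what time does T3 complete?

5

Schedule: | T1 0-4 | T3 4-5 | T1 5-10 | T2 10-19 | T4 19-28 | T5 28-38 |
Completion: T1=10  T2=19  T3=5  T4=28  T5=38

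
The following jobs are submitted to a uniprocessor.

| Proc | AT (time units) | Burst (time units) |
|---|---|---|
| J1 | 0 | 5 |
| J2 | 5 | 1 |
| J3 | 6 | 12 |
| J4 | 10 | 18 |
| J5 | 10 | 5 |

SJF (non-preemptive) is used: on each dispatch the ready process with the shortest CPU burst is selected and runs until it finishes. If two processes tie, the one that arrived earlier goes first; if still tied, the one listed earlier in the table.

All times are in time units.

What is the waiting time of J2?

Schedule: | J1 0-5 | J2 5-6 | J3 6-18 | J5 18-23 | J4 23-41 |
Completion: J1=5  J2=6  J3=18  J4=41  J5=23
Waiting(J2) = turnaround − burst = 1 − 1 = 0

0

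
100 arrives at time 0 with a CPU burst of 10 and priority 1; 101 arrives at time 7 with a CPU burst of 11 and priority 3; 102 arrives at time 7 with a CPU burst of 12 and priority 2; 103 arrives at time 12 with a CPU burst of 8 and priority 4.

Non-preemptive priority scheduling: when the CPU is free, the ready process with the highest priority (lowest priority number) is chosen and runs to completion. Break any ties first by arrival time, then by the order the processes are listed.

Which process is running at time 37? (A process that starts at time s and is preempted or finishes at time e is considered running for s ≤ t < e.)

Schedule: | 100 0-10 | 102 10-22 | 101 22-33 | 103 33-41 |
Completion: 100=10  101=33  102=22  103=41
Turnaround (C−A): 100=10  101=26  102=15  103=29

103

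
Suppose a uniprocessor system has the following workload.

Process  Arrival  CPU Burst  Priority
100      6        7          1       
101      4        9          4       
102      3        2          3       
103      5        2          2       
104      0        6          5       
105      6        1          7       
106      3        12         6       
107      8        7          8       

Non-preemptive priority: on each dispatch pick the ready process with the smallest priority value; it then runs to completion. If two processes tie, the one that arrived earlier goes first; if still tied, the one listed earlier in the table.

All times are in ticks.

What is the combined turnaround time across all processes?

165

Timeline: | 104 0-6 | 100 6-13 | 103 13-15 | 102 15-17 | 101 17-26 | 106 26-38 | 105 38-39 | 107 39-46 |
Completion: 100=13  101=26  102=17  103=15  104=6  105=39  106=38  107=46
Turnaround (C−A): 100=7  101=22  102=14  103=10  104=6  105=33  106=35  107=38
Turnaround = completion − arrival: 100=7, 101=22, 102=14, 103=10, 104=6, 105=33, 106=35, 107=38
Total turnaround = 7 + 22 + 14 + 10 + 6 + 33 + 35 + 38 = 165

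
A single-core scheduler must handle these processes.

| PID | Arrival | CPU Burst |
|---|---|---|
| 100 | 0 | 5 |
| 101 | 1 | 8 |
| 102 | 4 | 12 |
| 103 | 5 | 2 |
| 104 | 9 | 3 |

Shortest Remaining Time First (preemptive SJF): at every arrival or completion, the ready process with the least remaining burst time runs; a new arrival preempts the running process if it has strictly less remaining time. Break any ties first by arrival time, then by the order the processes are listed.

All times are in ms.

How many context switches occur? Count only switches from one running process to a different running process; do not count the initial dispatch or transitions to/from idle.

Schedule: | 100 0-5 | 103 5-7 | 101 7-9 | 104 9-12 | 101 12-18 | 102 18-30 |
Completion: 100=5  101=18  102=30  103=7  104=12

5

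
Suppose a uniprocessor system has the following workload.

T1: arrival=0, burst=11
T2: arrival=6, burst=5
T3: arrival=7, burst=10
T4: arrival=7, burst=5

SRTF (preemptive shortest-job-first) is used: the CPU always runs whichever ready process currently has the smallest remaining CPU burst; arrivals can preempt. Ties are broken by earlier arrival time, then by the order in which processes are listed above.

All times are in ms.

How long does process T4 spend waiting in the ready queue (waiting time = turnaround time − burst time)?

Gantt: | T1 0-11 | T2 11-16 | T4 16-21 | T3 21-31 |
Completion: T1=11  T2=16  T3=31  T4=21
Waiting(T4) = turnaround − burst = 14 − 5 = 9

9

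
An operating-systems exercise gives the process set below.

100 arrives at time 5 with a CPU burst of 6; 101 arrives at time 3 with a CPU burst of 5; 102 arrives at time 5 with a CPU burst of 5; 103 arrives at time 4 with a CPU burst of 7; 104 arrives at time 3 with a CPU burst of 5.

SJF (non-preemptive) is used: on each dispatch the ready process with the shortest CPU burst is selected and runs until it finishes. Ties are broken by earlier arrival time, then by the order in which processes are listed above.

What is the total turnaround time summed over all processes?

Timeline: | idle 0-3 | 101 3-8 | 104 8-13 | 102 13-18 | 100 18-24 | 103 24-31 |
Completion: 100=24  101=8  102=18  103=31  104=13
Turnaround (C−A): 100=19  101=5  102=13  103=27  104=10
Turnaround = completion − arrival: 100=19, 101=5, 102=13, 103=27, 104=10
Total turnaround = 19 + 5 + 13 + 27 + 10 = 74

74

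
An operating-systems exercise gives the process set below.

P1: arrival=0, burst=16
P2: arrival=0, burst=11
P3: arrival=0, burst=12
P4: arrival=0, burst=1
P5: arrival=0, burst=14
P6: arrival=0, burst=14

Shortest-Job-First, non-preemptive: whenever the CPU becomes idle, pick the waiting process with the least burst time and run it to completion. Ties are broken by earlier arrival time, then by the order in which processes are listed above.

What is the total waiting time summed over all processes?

127

Gantt: | P4 0-1 | P2 1-12 | P3 12-24 | P5 24-38 | P6 38-52 | P1 52-68 |
Completion: P1=68  P2=12  P3=24  P4=1  P5=38  P6=52
Waiting = turnaround − burst: P1=52, P2=1, P3=12, P4=0, P5=24, P6=38
Total waiting = 52 + 1 + 12 + 0 + 24 + 38 = 127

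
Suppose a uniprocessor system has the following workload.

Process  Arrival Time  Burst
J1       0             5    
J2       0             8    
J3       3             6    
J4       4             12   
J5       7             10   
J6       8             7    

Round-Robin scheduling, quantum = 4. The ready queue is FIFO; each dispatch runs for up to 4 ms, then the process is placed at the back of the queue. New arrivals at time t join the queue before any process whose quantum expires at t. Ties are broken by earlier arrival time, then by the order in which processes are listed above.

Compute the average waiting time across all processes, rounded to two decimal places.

23.83

Gantt: | J1 0-4 | J2 4-8 | J3 8-12 | J4 12-16 | J1 16-17 | J5 17-21 | J6 21-25 | J2 25-29 | J3 29-31 | J4 31-35 | J5 35-39 | J6 39-42 | J4 42-46 | J5 46-48 |
Completion: J1=17  J2=29  J3=31  J4=46  J5=48  J6=42
Waiting times: J1=12, J2=21, J3=22, J4=30, J5=31, J6=27
Average waiting = (12+21+22+30+31+27) / 6 = 143/6 = 23.83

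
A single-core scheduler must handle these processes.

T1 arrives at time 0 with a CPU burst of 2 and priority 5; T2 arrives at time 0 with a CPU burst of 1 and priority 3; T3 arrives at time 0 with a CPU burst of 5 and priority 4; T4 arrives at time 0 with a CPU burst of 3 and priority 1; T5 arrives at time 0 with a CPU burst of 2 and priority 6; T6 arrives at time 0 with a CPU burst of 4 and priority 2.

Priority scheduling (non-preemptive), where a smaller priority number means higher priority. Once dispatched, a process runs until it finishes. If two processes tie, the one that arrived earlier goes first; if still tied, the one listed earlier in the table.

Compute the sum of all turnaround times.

Gantt: | T4 0-3 | T6 3-7 | T2 7-8 | T3 8-13 | T1 13-15 | T5 15-17 |
Completion: T1=15  T2=8  T3=13  T4=3  T5=17  T6=7
Turnaround (C−A): T1=15  T2=8  T3=13  T4=3  T5=17  T6=7
Turnaround = completion − arrival: T1=15, T2=8, T3=13, T4=3, T5=17, T6=7
Total turnaround = 15 + 8 + 13 + 3 + 17 + 7 = 63

63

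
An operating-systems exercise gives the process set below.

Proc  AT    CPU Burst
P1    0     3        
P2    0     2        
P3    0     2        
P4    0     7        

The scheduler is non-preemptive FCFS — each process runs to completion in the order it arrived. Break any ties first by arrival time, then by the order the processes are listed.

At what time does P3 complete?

Gantt: | P1 0-3 | P2 3-5 | P3 5-7 | P4 7-14 |
Completion: P1=3  P2=5  P3=7  P4=14

7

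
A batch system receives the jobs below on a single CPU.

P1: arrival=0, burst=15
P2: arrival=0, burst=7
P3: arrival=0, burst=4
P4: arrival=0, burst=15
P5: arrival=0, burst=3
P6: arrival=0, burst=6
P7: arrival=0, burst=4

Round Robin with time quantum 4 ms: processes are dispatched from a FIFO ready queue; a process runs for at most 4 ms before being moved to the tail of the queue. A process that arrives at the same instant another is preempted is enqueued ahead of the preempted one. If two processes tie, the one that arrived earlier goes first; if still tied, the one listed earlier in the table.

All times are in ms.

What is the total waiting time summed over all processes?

Timeline: | P1 0-4 | P2 4-8 | P3 8-12 | P4 12-16 | P5 16-19 | P6 19-23 | P7 23-27 | P1 27-31 | P2 31-34 | P4 34-38 | P6 38-40 | P1 40-44 | P4 44-48 | P1 48-51 | P4 51-54 |
Completion: P1=51  P2=34  P3=12  P4=54  P5=19  P6=40  P7=27
Waiting = turnaround − burst: P1=36, P2=27, P3=8, P4=39, P5=16, P6=34, P7=23
Total waiting = 36 + 27 + 8 + 39 + 16 + 34 + 23 = 183

183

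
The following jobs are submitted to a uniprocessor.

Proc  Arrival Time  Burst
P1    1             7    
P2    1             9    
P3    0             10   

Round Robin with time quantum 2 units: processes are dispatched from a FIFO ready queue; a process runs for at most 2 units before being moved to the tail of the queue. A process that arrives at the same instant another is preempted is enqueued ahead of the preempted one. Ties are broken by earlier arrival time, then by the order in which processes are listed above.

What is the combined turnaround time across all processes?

Schedule: | P3 0-2 | P1 2-4 | P2 4-6 | P3 6-8 | P1 8-10 | P2 10-12 | P3 12-14 | P1 14-16 | P2 16-18 | P3 18-20 | P1 20-21 | P2 21-23 | P3 23-25 | P2 25-26 |
Completion: P1=21  P2=26  P3=25
Turnaround = completion − arrival: P1=20, P2=25, P3=25
Total turnaround = 20 + 25 + 25 = 70

70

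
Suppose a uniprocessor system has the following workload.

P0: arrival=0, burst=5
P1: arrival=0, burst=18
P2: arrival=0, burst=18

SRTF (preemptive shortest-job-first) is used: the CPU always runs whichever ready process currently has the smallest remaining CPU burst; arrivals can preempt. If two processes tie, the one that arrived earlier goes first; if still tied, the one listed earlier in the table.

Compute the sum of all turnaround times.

69

Gantt: | P0 0-5 | P1 5-23 | P2 23-41 |
Completion: P0=5  P1=23  P2=41
Turnaround (C−A): P0=5  P1=23  P2=41
Turnaround = completion − arrival: P0=5, P1=23, P2=41
Total turnaround = 5 + 23 + 41 = 69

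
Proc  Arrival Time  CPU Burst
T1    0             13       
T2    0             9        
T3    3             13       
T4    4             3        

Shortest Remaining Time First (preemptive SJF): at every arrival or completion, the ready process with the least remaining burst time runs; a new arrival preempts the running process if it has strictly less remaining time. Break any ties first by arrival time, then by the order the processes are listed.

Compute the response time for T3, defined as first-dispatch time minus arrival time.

Gantt: | T2 0-4 | T4 4-7 | T2 7-12 | T1 12-25 | T3 25-38 |
Completion: T1=25  T2=12  T3=38  T4=7
Turnaround (C−A): T1=25  T2=12  T3=35  T4=3
Response(T3) = first start − arrival = 25 − 3 = 22

22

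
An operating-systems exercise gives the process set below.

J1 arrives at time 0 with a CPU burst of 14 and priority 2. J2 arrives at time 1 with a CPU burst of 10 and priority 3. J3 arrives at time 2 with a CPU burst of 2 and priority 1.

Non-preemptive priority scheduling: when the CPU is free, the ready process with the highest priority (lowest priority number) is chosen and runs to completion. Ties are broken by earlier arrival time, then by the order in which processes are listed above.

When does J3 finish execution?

Schedule: | J1 0-14 | J3 14-16 | J2 16-26 |
Completion: J1=14  J2=26  J3=16
Turnaround (C−A): J1=14  J2=25  J3=14

16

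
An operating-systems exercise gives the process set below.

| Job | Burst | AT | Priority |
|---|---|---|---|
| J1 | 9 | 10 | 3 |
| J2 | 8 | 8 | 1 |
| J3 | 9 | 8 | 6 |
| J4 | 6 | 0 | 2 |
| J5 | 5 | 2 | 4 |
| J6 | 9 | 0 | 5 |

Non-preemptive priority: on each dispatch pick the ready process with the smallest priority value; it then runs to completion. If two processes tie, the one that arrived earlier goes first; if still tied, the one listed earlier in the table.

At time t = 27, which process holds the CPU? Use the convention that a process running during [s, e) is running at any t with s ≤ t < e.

Timeline: | J4 0-6 | J5 6-11 | J2 11-19 | J1 19-28 | J6 28-37 | J3 37-46 |
Completion: J1=28  J2=19  J3=46  J4=6  J5=11  J6=37

J1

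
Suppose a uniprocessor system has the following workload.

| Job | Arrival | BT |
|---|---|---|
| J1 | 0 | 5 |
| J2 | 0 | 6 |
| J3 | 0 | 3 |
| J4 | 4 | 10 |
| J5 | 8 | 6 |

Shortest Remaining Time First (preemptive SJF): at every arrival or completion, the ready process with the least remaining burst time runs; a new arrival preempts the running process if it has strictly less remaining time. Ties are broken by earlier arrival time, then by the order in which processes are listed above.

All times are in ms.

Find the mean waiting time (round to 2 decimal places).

6.60

Timeline: | J3 0-3 | J1 3-8 | J2 8-14 | J5 14-20 | J4 20-30 |
Completion: J1=8  J2=14  J3=3  J4=30  J5=20
Waiting times: J1=3, J2=8, J3=0, J4=16, J5=6
Average waiting = (3+8+0+16+6) / 5 = 33/5 = 6.60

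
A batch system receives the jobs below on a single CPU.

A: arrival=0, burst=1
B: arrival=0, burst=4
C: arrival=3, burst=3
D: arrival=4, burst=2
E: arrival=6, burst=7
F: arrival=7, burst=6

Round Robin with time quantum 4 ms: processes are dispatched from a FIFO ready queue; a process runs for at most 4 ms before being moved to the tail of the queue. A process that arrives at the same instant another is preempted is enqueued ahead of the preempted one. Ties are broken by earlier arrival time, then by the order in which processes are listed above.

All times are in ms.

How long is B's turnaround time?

Gantt: | A 0-1 | B 1-5 | C 5-8 | D 8-10 | E 10-14 | F 14-18 | E 18-21 | F 21-23 |
Completion: A=1  B=5  C=8  D=10  E=21  F=23
Turnaround (C−A): A=1  B=5  C=5  D=6  E=15  F=16
Turnaround(B) = completion − arrival = 5 − 0 = 5

5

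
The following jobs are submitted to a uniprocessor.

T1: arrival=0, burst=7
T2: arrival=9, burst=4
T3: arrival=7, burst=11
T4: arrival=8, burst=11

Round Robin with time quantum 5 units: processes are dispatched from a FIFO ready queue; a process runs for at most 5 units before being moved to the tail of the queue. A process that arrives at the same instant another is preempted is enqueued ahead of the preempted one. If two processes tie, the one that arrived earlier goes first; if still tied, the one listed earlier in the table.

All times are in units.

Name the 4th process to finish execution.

Timeline: | T1 0-7 | T3 7-12 | T4 12-17 | T2 17-21 | T3 21-26 | T4 26-31 | T3 31-32 | T4 32-33 |
Completion: T1=7  T2=21  T3=32  T4=33
Turnaround (C−A): T1=7  T2=12  T3=25  T4=25
Finish order: T1 → T2 → T3 → T4

T4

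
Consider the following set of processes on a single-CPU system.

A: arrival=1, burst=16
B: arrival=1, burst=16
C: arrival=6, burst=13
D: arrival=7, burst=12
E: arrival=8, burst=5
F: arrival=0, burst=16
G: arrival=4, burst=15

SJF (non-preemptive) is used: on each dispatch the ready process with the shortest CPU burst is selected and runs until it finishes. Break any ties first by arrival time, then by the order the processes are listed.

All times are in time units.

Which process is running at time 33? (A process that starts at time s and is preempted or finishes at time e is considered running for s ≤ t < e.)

Timeline: | F 0-16 | E 16-21 | D 21-33 | C 33-46 | G 46-61 | A 61-77 | B 77-93 |
Completion: A=77  B=93  C=46  D=33  E=21  F=16  G=61

C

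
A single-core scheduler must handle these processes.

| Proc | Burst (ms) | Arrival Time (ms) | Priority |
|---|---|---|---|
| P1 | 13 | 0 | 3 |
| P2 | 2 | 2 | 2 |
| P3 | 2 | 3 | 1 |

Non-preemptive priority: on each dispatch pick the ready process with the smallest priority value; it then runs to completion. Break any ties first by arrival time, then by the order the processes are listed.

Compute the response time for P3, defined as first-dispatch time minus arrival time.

10

Schedule: | P1 0-13 | P3 13-15 | P2 15-17 |
Completion: P1=13  P2=17  P3=15
Turnaround (C−A): P1=13  P2=15  P3=12
Response(P3) = first start − arrival = 13 − 3 = 10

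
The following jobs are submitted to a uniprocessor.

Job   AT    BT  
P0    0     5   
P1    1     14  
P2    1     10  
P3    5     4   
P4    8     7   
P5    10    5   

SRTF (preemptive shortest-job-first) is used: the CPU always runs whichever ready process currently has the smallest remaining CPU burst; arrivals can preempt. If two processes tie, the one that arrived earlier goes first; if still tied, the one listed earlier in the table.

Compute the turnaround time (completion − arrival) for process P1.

44

Schedule: | P0 0-5 | P3 5-9 | P4 9-10 | P5 10-15 | P4 15-21 | P2 21-31 | P1 31-45 |
Completion: P0=5  P1=45  P2=31  P3=9  P4=21  P5=15
Turnaround (C−A): P0=5  P1=44  P2=30  P3=4  P4=13  P5=5
Turnaround(P1) = completion − arrival = 45 − 1 = 44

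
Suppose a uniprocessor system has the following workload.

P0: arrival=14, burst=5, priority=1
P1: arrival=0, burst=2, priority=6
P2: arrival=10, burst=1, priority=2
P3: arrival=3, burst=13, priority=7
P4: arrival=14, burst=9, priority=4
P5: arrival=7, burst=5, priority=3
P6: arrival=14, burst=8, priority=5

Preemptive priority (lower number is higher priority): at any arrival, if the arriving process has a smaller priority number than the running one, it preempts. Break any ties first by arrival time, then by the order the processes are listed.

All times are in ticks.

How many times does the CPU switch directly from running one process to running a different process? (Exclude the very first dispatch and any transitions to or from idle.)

Timeline: | P1 0-2 | idle 2-3 | P3 3-7 | P5 7-10 | P2 10-11 | P5 11-13 | P3 13-14 | P0 14-19 | P4 19-28 | P6 28-36 | P3 36-44 |
Completion: P0=19  P1=2  P2=11  P3=44  P4=28  P5=13  P6=36
Turnaround (C−A): P0=5  P1=2  P2=1  P3=41  P4=14  P5=6  P6=22

8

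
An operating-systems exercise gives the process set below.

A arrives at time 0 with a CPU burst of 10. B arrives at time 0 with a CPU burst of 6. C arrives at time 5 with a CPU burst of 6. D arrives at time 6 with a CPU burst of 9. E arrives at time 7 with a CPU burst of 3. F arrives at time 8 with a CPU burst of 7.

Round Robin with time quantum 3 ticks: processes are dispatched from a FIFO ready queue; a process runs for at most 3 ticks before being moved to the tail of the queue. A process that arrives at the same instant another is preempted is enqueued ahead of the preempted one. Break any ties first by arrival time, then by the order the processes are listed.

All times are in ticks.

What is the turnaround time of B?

18

Timeline: | A 0-3 | B 3-6 | A 6-9 | C 9-12 | D 12-15 | B 15-18 | E 18-21 | F 21-24 | A 24-27 | C 27-30 | D 30-33 | F 33-36 | A 36-37 | D 37-40 | F 40-41 |
Completion: A=37  B=18  C=30  D=40  E=21  F=41
Turnaround(B) = completion − arrival = 18 − 0 = 18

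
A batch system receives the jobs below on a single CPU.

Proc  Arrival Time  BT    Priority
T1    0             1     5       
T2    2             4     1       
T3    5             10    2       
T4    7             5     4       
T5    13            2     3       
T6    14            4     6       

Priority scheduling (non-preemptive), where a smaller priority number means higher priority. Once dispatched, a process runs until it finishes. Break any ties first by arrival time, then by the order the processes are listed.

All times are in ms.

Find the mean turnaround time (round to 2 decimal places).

8.33

Schedule: | T1 0-1 | idle 1-2 | T2 2-6 | T3 6-16 | T5 16-18 | T4 18-23 | T6 23-27 |
Completion: T1=1  T2=6  T3=16  T4=23  T5=18  T6=27
Turnaround (C−A): T1=1  T2=4  T3=11  T4=16  T5=5  T6=13
Turnaround times: T1=1, T2=4, T3=11, T4=16, T5=5, T6=13
Average turnaround = (1+4+11+16+5+13) / 6 = 50/6 = 8.33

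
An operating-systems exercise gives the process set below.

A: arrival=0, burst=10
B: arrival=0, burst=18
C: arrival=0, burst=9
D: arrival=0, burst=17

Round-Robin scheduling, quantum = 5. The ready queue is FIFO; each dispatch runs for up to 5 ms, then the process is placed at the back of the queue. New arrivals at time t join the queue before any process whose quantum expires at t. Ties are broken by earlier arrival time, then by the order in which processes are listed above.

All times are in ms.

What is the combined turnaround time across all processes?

Schedule: | A 0-5 | B 5-10 | C 10-15 | D 15-20 | A 20-25 | B 25-30 | C 30-34 | D 34-39 | B 39-44 | D 44-49 | B 49-52 | D 52-54 |
Completion: A=25  B=52  C=34  D=54
Turnaround = completion − arrival: A=25, B=52, C=34, D=54
Total turnaround = 25 + 52 + 34 + 54 = 165

165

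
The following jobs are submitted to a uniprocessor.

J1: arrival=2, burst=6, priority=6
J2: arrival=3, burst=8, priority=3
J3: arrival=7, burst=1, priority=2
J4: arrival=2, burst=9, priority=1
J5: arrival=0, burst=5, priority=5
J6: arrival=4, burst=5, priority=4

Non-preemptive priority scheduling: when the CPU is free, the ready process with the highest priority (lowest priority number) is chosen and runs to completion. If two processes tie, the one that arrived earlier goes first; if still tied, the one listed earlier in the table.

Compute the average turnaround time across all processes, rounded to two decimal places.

16.83

Timeline: | J5 0-5 | J4 5-14 | J3 14-15 | J2 15-23 | J6 23-28 | J1 28-34 |
Completion: J1=34  J2=23  J3=15  J4=14  J5=5  J6=28
Turnaround times: J1=32, J2=20, J3=8, J4=12, J5=5, J6=24
Average turnaround = (32+20+8+12+5+24) / 6 = 101/6 = 16.83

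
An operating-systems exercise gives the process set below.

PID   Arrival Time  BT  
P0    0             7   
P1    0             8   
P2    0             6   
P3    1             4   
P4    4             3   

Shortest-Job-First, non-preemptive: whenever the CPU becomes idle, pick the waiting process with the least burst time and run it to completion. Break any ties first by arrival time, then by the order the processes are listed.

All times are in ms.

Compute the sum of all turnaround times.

Schedule: | P2 0-6 | P4 6-9 | P3 9-13 | P0 13-20 | P1 20-28 |
Completion: P0=20  P1=28  P2=6  P3=13  P4=9
Turnaround = completion − arrival: P0=20, P1=28, P2=6, P3=12, P4=5
Total turnaround = 20 + 28 + 6 + 12 + 5 = 71

71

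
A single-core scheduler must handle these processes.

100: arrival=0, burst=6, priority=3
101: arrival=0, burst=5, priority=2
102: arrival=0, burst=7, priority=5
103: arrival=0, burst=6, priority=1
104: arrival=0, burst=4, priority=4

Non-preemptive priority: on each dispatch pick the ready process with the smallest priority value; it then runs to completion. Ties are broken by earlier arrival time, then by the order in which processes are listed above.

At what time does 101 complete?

11

Gantt: | 103 0-6 | 101 6-11 | 100 11-17 | 104 17-21 | 102 21-28 |
Completion: 100=17  101=11  102=28  103=6  104=21
Turnaround (C−A): 100=17  101=11  102=28  103=6  104=21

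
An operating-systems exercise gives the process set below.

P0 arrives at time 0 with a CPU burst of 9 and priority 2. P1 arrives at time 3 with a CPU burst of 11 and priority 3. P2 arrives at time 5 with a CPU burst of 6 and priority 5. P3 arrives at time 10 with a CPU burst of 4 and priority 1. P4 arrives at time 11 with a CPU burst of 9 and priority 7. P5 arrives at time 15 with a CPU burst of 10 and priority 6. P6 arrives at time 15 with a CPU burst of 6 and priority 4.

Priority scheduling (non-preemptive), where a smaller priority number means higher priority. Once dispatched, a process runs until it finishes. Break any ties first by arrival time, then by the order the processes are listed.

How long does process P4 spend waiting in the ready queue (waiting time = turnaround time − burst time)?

35

Gantt: | P0 0-9 | P1 9-20 | P3 20-24 | P6 24-30 | P2 30-36 | P5 36-46 | P4 46-55 |
Completion: P0=9  P1=20  P2=36  P3=24  P4=55  P5=46  P6=30
Turnaround (C−A): P0=9  P1=17  P2=31  P3=14  P4=44  P5=31  P6=15
Waiting(P4) = turnaround − burst = 44 − 9 = 35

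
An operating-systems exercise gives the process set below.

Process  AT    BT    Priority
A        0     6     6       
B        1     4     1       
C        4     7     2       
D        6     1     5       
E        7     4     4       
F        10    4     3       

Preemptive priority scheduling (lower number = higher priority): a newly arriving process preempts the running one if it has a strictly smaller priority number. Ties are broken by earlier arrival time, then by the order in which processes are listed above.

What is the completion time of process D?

21

Gantt: | A 0-1 | B 1-5 | C 5-12 | F 12-16 | E 16-20 | D 20-21 | A 21-26 |
Completion: A=26  B=5  C=12  D=21  E=20  F=16
Turnaround (C−A): A=26  B=4  C=8  D=15  E=13  F=6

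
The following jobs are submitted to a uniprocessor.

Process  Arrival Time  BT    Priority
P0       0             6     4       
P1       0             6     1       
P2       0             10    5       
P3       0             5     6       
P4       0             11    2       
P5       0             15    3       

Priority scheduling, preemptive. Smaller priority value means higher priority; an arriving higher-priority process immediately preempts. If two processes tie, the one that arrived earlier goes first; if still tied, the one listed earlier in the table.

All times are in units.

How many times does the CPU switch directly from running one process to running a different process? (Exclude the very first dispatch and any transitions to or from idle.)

5

Timeline: | P1 0-6 | P4 6-17 | P5 17-32 | P0 32-38 | P2 38-48 | P3 48-53 |
Completion: P0=38  P1=6  P2=48  P3=53  P4=17  P5=32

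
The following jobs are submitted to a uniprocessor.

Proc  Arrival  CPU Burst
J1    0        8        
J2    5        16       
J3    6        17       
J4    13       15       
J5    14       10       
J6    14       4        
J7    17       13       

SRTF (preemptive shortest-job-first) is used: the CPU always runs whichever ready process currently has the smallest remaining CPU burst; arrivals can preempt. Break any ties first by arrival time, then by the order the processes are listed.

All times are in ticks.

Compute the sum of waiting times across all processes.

Gantt: | J1 0-8 | J2 8-14 | J6 14-18 | J2 18-28 | J5 28-38 | J7 38-51 | J4 51-66 | J3 66-83 |
Completion: J1=8  J2=28  J3=83  J4=66  J5=38  J6=18  J7=51
Turnaround (C−A): J1=8  J2=23  J3=77  J4=53  J5=24  J6=4  J7=34
Waiting = turnaround − burst: J1=0, J2=7, J3=60, J4=38, J5=14, J6=0, J7=21
Total waiting = 0 + 7 + 60 + 38 + 14 + 0 + 21 = 140

140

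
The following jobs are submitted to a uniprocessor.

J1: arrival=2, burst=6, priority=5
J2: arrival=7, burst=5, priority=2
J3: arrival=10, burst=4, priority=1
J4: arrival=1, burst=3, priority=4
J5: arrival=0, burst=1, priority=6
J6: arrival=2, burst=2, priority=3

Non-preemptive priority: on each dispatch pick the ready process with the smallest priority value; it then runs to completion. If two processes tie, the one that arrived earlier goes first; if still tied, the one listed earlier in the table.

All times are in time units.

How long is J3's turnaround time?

Gantt: | J5 0-1 | J4 1-4 | J6 4-6 | J1 6-12 | J3 12-16 | J2 16-21 |
Completion: J1=12  J2=21  J3=16  J4=4  J5=1  J6=6
Turnaround(J3) = completion − arrival = 16 − 10 = 6

6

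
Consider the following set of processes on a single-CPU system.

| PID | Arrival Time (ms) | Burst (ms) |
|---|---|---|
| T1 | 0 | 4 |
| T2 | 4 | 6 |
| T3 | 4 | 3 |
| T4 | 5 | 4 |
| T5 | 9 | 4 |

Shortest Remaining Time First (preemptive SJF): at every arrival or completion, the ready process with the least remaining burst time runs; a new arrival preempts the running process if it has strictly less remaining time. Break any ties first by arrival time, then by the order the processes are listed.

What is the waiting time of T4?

Gantt: | T1 0-4 | T3 4-7 | T4 7-11 | T5 11-15 | T2 15-21 |
Completion: T1=4  T2=21  T3=7  T4=11  T5=15
Turnaround (C−A): T1=4  T2=17  T3=3  T4=6  T5=6
Waiting(T4) = turnaround − burst = 6 − 4 = 2

2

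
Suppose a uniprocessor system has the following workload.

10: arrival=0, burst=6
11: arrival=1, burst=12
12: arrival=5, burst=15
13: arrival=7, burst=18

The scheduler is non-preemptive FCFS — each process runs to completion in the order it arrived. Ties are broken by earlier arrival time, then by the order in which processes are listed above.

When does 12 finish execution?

Gantt: | 10 0-6 | 11 6-18 | 12 18-33 | 13 33-51 |
Completion: 10=6  11=18  12=33  13=51

33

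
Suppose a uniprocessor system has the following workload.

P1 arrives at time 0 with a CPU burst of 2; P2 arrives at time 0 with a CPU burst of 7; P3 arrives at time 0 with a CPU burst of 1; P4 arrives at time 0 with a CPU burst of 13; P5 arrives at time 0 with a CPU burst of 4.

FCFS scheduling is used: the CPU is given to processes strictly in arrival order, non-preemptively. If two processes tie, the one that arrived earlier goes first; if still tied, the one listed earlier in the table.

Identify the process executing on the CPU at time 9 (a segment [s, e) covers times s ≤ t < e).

Gantt: | P1 0-2 | P2 2-9 | P3 9-10 | P4 10-23 | P5 23-27 |
Completion: P1=2  P2=9  P3=10  P4=23  P5=27

P3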